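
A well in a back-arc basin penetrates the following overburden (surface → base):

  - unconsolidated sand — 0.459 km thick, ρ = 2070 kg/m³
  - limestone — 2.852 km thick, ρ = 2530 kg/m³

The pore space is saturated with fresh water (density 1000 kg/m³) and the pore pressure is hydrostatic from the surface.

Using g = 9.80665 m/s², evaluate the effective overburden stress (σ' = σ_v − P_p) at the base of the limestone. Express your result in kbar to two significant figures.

Overburden (lithostatic) stress σ_v:
unconsolidated sand: 2070 kg/m³ × 9.80665 m/s² × 459 m = 9.318×10^6 Pa = 9.318 MPa
limestone: 2530 kg/m³ × 9.80665 m/s² × 2852 m = 7.076×10^7 Pa = 70.76 MPa
Total = 9.318 + 70.76 = 80.078 MPa
Pore pressure P_p = 1000 kg/m³ × 9.80665 m/s² × 3311 m = 3.247×10^7 Pa = 32.47 MPa
Effective stress σ' = σ_v − P_p = 80.08 − 32.47 = 47.608 MPa = 0.47608 kbar

0.48 kbar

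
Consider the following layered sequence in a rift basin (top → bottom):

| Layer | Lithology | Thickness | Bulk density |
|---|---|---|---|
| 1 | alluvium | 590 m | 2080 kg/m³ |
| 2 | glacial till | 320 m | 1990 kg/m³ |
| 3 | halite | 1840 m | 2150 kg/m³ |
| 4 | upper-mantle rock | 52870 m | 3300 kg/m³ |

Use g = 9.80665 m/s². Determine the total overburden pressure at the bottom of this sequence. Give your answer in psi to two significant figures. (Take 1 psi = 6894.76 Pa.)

260000 psi

alluvium: 2080 kg/m³ × 9.80665 m/s² × 590 m = 1.203×10^7 Pa = 1745 psi
glacial till: 1990 kg/m³ × 9.80665 m/s² × 320 m = 6.245×10^6 Pa = 905.7 psi
halite: 2150 kg/m³ × 9.80665 m/s² × 1840 m = 3.880×10^7 Pa = 5627 psi
upper-mantle rock: 3300 kg/m³ × 9.80665 m/s² × 52870 m = 1.711×10^9 Pa = 2.482×10^5 psi
Total = 1745 + 905.7 + 5627 + 2.482×10^5 = 2.5643×10^5 psi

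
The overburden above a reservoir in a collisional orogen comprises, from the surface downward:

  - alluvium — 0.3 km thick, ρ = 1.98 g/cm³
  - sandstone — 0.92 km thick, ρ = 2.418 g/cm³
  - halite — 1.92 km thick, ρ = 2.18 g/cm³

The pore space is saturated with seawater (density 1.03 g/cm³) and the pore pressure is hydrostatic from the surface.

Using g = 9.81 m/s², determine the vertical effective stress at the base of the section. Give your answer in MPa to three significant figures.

37.0 MPa

Overburden (lithostatic) stress σ_v:
alluvium: 1980 kg/m³ × 9.81 m/s² × 300 m = 5.827×10^6 Pa = 5.827 MPa
sandstone: 2418 kg/m³ × 9.81 m/s² × 920 m = 2.182×10^7 Pa = 21.82 MPa
halite: 2180 kg/m³ × 9.81 m/s² × 1920 m = 4.106×10^7 Pa = 41.06 MPa
Total = 5.827 + 21.82 + 41.06 = 68.711 MPa
Pore pressure P_p = 1030 kg/m³ × 9.81 m/s² × 3140 m = 3.173×10^7 Pa = 31.73 MPa
Effective stress σ' = σ_v − P_p = 68.71 − 31.73 = 36.983 MPa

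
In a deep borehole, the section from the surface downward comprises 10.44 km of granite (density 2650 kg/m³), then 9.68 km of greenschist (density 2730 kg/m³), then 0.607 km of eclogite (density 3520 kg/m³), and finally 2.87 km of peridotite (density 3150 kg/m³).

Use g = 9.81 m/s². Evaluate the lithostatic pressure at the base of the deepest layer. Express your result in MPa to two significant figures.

640 MPa

granite: 2650 kg/m³ × 9.81 m/s² × 10440 m = 2.714×10^8 Pa = 271.4 MPa
greenschist: 2730 kg/m³ × 9.81 m/s² × 9680 m = 2.592×10^8 Pa = 259.2 MPa
eclogite: 3520 kg/m³ × 9.81 m/s² × 607 m = 2.096×10^7 Pa = 20.96 MPa
peridotite: 3150 kg/m³ × 9.81 m/s² × 2870 m = 8.869×10^7 Pa = 88.69 MPa
Total = 271.4 + 259.2 + 20.96 + 88.69 = 640.29 MPa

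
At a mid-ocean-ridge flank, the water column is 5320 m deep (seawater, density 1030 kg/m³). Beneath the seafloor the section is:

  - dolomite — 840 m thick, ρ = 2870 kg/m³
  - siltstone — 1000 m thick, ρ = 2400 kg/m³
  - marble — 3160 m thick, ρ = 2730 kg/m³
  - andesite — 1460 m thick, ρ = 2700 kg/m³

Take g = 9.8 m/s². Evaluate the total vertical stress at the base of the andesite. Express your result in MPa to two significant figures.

220 MPa

seawater: 1030 kg/m³ × 9.8 m/s² × 5320 m = 5.370×10^7 Pa = 53.70 MPa
dolomite: 2870 kg/m³ × 9.8 m/s² × 840 m = 2.363×10^7 Pa = 23.63 MPa
siltstone: 2400 kg/m³ × 9.8 m/s² × 1000 m = 2.352×10^7 Pa = 23.52 MPa
marble: 2730 kg/m³ × 9.8 m/s² × 3160 m = 8.454×10^7 Pa = 84.54 MPa
andesite: 2700 kg/m³ × 9.8 m/s² × 1460 m = 3.863×10^7 Pa = 38.63 MPa
Total = 53.70 + 23.63 + 23.52 + 84.54 + 38.63 = 224.02 MPa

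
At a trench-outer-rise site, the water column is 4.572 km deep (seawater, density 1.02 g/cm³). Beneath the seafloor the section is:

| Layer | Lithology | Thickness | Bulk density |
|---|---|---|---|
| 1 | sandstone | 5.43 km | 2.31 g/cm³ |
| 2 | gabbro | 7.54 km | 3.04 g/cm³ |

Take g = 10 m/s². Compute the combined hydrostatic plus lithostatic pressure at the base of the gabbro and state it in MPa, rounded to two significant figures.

seawater: 1020 kg/m³ × 10 m/s² × 4572 m = 4.663×10^7 Pa = 46.63 MPa
sandstone: 2310 kg/m³ × 10 m/s² × 5430 m = 1.254×10^8 Pa = 125.4 MPa
gabbro: 3040 kg/m³ × 10 m/s² × 7540 m = 2.292×10^8 Pa = 229.2 MPa
Total = 46.63 + 125.4 + 229.2 = 401.28 MPa

400 MPa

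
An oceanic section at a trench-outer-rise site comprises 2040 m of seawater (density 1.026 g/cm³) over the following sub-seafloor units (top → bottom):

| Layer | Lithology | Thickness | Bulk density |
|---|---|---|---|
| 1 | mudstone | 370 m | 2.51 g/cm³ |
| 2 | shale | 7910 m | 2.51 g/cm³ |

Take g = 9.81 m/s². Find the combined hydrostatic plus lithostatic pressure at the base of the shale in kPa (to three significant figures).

seawater: 1026 kg/m³ × 9.81 m/s² × 2040 m = 2.053×10^7 Pa = 20533 kPa
mudstone: 2510 kg/m³ × 9.81 m/s² × 370 m = 9.111×10^6 Pa = 9111 kPa
shale: 2510 kg/m³ × 9.81 m/s² × 7910 m = 1.948×10^8 Pa = 1.948×10^5 kPa
Total = 20533 + 9111 + 1.948×10^5 = 2.2441×10^5 kPa

224000 kPa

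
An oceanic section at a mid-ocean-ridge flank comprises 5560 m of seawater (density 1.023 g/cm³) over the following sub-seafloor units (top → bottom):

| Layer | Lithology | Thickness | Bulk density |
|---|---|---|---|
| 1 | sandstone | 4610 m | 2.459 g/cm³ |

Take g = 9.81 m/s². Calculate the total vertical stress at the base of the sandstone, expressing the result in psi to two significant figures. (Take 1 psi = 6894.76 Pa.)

24000 psi

seawater: 1023 kg/m³ × 9.81 m/s² × 5560 m = 5.580×10^7 Pa = 8093 psi
sandstone: 2459 kg/m³ × 9.81 m/s² × 4610 m = 1.112×10^8 Pa = 16129 psi
Total = 8093 + 16129 = 24222 psi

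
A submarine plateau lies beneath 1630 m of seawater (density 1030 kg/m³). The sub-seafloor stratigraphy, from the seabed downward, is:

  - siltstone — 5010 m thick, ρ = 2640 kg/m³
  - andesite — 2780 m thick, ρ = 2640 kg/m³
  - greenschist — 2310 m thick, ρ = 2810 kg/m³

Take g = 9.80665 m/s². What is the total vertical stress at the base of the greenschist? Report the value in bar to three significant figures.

seawater: 1030 kg/m³ × 9.80665 m/s² × 1630 m = 1.646×10^7 Pa = 164.6 bar
siltstone: 2640 kg/m³ × 9.80665 m/s² × 5010 m = 1.297×10^8 Pa = 1297 bar
andesite: 2640 kg/m³ × 9.80665 m/s² × 2780 m = 7.197×10^7 Pa = 719.7 bar
greenschist: 2810 kg/m³ × 9.80665 m/s² × 2310 m = 6.366×10^7 Pa = 636.6 bar
Total = 164.6 + 1297 + 719.7 + 636.6 = 2818.0 bar

2820 bar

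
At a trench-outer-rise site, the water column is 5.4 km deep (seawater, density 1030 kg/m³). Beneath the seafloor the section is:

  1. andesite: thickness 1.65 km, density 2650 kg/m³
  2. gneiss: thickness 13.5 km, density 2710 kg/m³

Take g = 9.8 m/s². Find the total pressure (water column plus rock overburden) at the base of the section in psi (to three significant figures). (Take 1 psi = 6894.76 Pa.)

seawater: 1030 kg/m³ × 9.8 m/s² × 5400 m = 5.451×10^7 Pa = 7906 psi
andesite: 2650 kg/m³ × 9.8 m/s² × 1650 m = 4.285×10^7 Pa = 6215 psi
gneiss: 2710 kg/m³ × 9.8 m/s² × 13500 m = 3.585×10^8 Pa = 52001 psi
Total = 7906 + 6215 + 52001 = 66121 psi

66100 psi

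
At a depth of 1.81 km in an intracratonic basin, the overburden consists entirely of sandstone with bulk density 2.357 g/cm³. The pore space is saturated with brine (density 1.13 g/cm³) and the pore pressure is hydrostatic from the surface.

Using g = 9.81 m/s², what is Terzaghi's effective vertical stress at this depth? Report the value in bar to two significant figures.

Overburden (lithostatic) stress σ_v:
sandstone: 2357 kg/m³ × 9.81 m/s² × 1810 m = 4.185×10^7 Pa = 41.85 MPa
Pore pressure P_p = 1130 kg/m³ × 9.81 m/s² × 1810 m = 2.006×10^7 Pa = 20.06 MPa
Effective stress σ' = σ_v − P_p = 41.85 − 20.06 = 21.787 MPa = 217.87 bar

220 bar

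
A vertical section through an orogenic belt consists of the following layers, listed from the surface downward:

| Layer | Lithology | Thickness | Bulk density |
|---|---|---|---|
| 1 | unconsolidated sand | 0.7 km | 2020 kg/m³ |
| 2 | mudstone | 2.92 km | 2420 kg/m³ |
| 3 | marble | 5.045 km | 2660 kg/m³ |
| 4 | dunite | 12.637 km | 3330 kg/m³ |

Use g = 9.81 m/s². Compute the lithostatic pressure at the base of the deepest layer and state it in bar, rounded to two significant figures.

unconsolidated sand: 2020 kg/m³ × 9.81 m/s² × 700 m = 1.387×10^7 Pa = 138.7 bar
mudstone: 2420 kg/m³ × 9.81 m/s² × 2920 m = 6.932×10^7 Pa = 693.2 bar
marble: 2660 kg/m³ × 9.81 m/s² × 5045 m = 1.316×10^8 Pa = 1316 bar
dunite: 3330 kg/m³ × 9.81 m/s² × 12637 m = 4.128×10^8 Pa = 4128 bar
Total = 138.7 + 693.2 + 1316 + 4128 = 6276.6 bar

6300 bar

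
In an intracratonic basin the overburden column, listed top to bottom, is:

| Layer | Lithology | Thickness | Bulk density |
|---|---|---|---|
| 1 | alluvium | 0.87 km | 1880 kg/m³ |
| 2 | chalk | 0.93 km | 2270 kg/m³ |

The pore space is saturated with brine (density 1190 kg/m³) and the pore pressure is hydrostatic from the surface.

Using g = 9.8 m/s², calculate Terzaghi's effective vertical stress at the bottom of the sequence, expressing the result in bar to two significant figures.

160 bar

Overburden (lithostatic) stress σ_v:
alluvium: 1880 kg/m³ × 9.8 m/s² × 870 m = 1.603×10^7 Pa = 16.03 MPa
chalk: 2270 kg/m³ × 9.8 m/s² × 930 m = 2.069×10^7 Pa = 20.69 MPa
Total = 16.03 + 20.69 = 36.718 MPa
Pore pressure P_p = 1190 kg/m³ × 9.8 m/s² × 1800 m = 2.099×10^7 Pa = 20.99 MPa
Effective stress σ' = σ_v − P_p = 36.72 − 20.99 = 15.726 MPa = 157.26 bar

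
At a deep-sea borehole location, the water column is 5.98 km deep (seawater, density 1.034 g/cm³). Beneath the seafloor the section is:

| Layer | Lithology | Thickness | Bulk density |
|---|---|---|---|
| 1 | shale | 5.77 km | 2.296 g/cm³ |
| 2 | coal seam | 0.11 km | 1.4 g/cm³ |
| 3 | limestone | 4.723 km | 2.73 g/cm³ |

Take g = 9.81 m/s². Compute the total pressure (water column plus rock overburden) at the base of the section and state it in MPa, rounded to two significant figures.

320 MPa

seawater: 1034 kg/m³ × 9.81 m/s² × 5980 m = 6.066×10^7 Pa = 60.66 MPa
shale: 2296 kg/m³ × 9.81 m/s² × 5770 m = 1.300×10^8 Pa = 130.0 MPa
coal seam: 1400 kg/m³ × 9.81 m/s² × 110 m = 1.511×10^6 Pa = 1.511 MPa
limestone: 2730 kg/m³ × 9.81 m/s² × 4723 m = 1.265×10^8 Pa = 126.5 MPa
Total = 60.66 + 130.0 + 1.511 + 126.5 = 318.62 MPa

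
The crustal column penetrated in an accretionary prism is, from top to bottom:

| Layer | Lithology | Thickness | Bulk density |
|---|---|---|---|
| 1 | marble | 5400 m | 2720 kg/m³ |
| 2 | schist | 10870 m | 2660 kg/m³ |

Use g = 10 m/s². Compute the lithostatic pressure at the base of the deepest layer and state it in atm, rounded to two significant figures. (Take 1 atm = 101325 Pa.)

4300 atm

marble: 2720 kg/m³ × 10 m/s² × 5400 m = 1.469×10^8 Pa = 1450 atm
schist: 2660 kg/m³ × 10 m/s² × 10870 m = 2.891×10^8 Pa = 2854 atm
Total = 1450 + 2854 = 4303.2 atm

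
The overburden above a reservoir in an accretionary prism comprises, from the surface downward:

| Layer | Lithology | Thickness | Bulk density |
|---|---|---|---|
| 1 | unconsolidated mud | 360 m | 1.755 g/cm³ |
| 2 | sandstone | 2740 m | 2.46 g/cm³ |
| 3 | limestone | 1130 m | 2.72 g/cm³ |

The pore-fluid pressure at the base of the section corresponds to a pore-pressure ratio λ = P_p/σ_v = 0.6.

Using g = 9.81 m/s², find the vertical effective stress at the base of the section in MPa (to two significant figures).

Overburden (lithostatic) stress σ_v:
unconsolidated mud: 1755 kg/m³ × 9.81 m/s² × 360 m = 6.198×10^6 Pa = 6.198 MPa
sandstone: 2460 kg/m³ × 9.81 m/s² × 2740 m = 6.612×10^7 Pa = 66.12 MPa
limestone: 2720 kg/m³ × 9.81 m/s² × 1130 m = 3.015×10^7 Pa = 30.15 MPa
Total = 6.198 + 66.12 + 30.15 = 102.47 MPa
Pore pressure P_p = λ·σ_v = 0.6 × 102.5 MPa = 61.48 MPa
Effective stress σ' = σ_v − P_p = 102.5 − 61.48 = 40.989 MPa

41 MPa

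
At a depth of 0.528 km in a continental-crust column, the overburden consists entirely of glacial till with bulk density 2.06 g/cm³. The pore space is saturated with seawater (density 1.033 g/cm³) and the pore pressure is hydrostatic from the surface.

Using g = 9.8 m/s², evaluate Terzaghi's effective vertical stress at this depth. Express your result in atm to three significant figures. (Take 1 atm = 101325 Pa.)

Overburden (lithostatic) stress σ_v:
glacial till: 2060 kg/m³ × 9.8 m/s² × 528 m = 1.066×10^7 Pa = 10.66 MPa
Pore pressure P_p = 1033 kg/m³ × 9.8 m/s² × 528 m = 5.345×10^6 Pa = 5.345 MPa
Effective stress σ' = σ_v − P_p = 10.66 − 5.345 = 5.3141 MPa = 52.446 atm

52.4 atm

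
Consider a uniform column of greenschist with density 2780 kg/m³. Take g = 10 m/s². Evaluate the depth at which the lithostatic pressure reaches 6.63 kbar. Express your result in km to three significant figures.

23.8 km

h = P/(ρg) = 6.63 kbar / (2780 kg/m³ × 10 m/s²) = 6.630×10^8 Pa / 27800 Pa/m = 23849 m
= 23.849 km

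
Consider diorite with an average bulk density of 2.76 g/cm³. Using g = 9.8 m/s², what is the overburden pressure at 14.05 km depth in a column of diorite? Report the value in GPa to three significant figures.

diorite: 2760 kg/m³ × 9.8 m/s² × 14050 m = 3.800×10^8 Pa = 0.3800 GPa

0.380 GPa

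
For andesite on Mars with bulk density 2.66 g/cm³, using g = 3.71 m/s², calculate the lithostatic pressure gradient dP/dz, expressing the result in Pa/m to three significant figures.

9870 Pa/m

dP/dz = ρg = 2660 kg/m³ × 3.71 m/s² = 9868.6 Pa/m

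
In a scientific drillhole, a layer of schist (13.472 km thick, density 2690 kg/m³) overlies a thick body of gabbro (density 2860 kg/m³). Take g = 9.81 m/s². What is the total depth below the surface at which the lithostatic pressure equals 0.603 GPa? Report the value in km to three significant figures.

22.3 km

Pressure at base of upper layers: 2690×9.81×13472 = 3.555×10^8 Pa = 0.3555 GPa
Remaining pressure to be supplied by gabbro: 6.030×10^8 − 3.555×10^8 = 2.475×10^8 Pa
Additional depth in gabbro = 2.475×10^8 Pa / (2860 kg/m³ × 9.81 m/s²) = 8821.1 m
Total depth = 13472 m + 8821.1 m = 22293 m
= 22.293 km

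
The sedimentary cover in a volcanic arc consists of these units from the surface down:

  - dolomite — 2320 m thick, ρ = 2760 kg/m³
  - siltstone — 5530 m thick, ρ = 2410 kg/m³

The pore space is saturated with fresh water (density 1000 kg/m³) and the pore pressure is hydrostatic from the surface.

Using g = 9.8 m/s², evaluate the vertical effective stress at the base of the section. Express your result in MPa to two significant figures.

120 MPa

Overburden (lithostatic) stress σ_v:
dolomite: 2760 kg/m³ × 9.8 m/s² × 2320 m = 6.275×10^7 Pa = 62.75 MPa
siltstone: 2410 kg/m³ × 9.8 m/s² × 5530 m = 1.306×10^8 Pa = 130.6 MPa
Total = 62.75 + 130.6 = 193.36 MPa
Pore pressure P_p = 1000 kg/m³ × 9.8 m/s² × 7850 m = 7.693×10^7 Pa = 76.93 MPa
Effective stress σ' = σ_v − P_p = 193.4 − 76.93 = 116.43 MPa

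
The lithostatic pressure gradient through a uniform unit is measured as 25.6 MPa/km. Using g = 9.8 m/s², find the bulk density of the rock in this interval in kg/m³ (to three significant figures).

2610 kg/m³

ρ = (dP/dz)/g = 25.6 MPa/km / 9.8 m/s² = 25600 Pa/m / 9.8 m/s² = 2612.2 kg/m³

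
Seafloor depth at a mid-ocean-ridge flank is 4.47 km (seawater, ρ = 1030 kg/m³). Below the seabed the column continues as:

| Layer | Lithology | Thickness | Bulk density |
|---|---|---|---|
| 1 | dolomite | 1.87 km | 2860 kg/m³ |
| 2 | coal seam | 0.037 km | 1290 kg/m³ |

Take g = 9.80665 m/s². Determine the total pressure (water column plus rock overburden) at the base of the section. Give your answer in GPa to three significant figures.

seawater: 1030 kg/m³ × 9.80665 m/s² × 4470 m = 4.515×10^7 Pa = 0.04515 GPa
dolomite: 2860 kg/m³ × 9.80665 m/s² × 1870 m = 5.245×10^7 Pa = 0.05245 GPa
coal seam: 1290 kg/m³ × 9.80665 m/s² × 37 m = 4.681×10^5 Pa = 4.681×10^-4 GPa
Total = 0.04515 + 0.05245 + 4.681×10^-4 = 0.098067 GPa

0.0981 GPa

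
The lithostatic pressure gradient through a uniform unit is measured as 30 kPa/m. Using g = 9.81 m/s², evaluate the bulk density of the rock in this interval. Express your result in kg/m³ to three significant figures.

3060 kg/m³

ρ = (dP/dz)/g = 30 kPa/m / 9.81 m/s² = 30000 Pa/m / 9.81 m/s² = 3058.1 kg/m³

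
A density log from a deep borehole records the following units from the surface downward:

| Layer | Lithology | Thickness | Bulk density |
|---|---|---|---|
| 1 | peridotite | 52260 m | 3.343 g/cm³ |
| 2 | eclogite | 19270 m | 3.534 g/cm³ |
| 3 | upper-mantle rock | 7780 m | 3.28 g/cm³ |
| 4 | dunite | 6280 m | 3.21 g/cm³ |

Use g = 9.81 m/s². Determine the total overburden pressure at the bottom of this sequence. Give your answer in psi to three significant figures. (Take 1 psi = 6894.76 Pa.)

410000 psi

peridotite: 3343 kg/m³ × 9.81 m/s² × 52260 m = 1.714×10^9 Pa = 2.486×10^5 psi
eclogite: 3534 kg/m³ × 9.81 m/s² × 19270 m = 6.681×10^8 Pa = 96894 psi
upper-mantle rock: 3280 kg/m³ × 9.81 m/s² × 7780 m = 2.503×10^8 Pa = 36308 psi
dunite: 3210 kg/m³ × 9.81 m/s² × 6280 m = 1.978×10^8 Pa = 28682 psi
Total = 2.486×10^5 + 96894 + 36308 + 28682 = 4.1046×10^5 psi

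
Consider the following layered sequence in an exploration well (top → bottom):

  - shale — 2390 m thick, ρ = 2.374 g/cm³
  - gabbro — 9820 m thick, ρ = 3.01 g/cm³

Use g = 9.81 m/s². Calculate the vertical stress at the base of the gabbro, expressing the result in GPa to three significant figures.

0.346 GPa

shale: 2374 kg/m³ × 9.81 m/s² × 2390 m = 5.566×10^7 Pa = 0.05566 GPa
gabbro: 3010 kg/m³ × 9.81 m/s² × 9820 m = 2.900×10^8 Pa = 0.2900 GPa
Total = 0.05566 + 0.2900 = 0.34563 GPa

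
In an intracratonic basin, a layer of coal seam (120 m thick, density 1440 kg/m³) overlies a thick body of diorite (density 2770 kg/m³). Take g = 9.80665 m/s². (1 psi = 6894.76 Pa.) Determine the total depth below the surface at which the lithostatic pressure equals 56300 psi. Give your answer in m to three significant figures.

Pressure at base of upper layers: 1440×9.80665×120 = 1.695×10^6 Pa = 245.8 psi
Remaining pressure to be supplied by diorite: 3.882×10^8 − 1.695×10^6 = 3.865×10^8 Pa
Additional depth in diorite = 3.865×10^8 Pa / (2770 kg/m³ × 9.80665 m/s²) = 14227 m
Total depth = 120 m + 14227 m = 14347 m

14300 m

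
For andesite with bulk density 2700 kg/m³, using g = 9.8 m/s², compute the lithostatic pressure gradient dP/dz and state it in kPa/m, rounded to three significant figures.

dP/dz = ρg = 2700 kg/m³ × 9.8 m/s² = 26460 Pa/m
= 26460 Pa/m × (1 kPa/m / 1000.0 Pa/m) = 26.460 kPa/m

26.5 kPa/m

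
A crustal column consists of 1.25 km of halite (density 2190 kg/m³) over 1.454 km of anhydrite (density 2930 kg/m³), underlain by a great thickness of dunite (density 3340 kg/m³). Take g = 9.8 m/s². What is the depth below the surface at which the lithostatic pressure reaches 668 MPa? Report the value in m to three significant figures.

Pressure at base of upper layers: 2190×9.8×1250 + 2930×9.8×1454 = 6.858×10^7 Pa = 68.58 MPa
Remaining pressure to be supplied by dunite: 6.680×10^8 − 6.858×10^7 = 5.994×10^8 Pa
Additional depth in dunite = 5.994×10^8 Pa / (3340 kg/m³ × 9.8 m/s²) = 18313 m
Total depth = 2704 m + 18313 m = 21017 m

21000 m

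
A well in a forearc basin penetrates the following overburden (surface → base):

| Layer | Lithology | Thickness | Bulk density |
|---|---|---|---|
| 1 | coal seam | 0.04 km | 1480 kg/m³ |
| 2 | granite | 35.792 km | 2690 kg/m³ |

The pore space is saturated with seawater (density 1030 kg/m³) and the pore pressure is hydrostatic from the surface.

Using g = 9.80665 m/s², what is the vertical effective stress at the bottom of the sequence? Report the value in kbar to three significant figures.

5.83 kbar

Overburden (lithostatic) stress σ_v:
coal seam: 1480 kg/m³ × 9.80665 m/s² × 40 m = 5.806×10^5 Pa = 0.5806 MPa
granite: 2690 kg/m³ × 9.80665 m/s² × 35792 m = 9.442×10^8 Pa = 944.2 MPa
Total = 0.5806 + 944.2 = 944.77 MPa
Pore pressure P_p = 1030 kg/m³ × 9.80665 m/s² × 35832 m = 3.619×10^8 Pa = 361.9 MPa
Effective stress σ' = σ_v − P_p = 944.8 − 361.9 = 582.84 MPa = 5.8284 kbar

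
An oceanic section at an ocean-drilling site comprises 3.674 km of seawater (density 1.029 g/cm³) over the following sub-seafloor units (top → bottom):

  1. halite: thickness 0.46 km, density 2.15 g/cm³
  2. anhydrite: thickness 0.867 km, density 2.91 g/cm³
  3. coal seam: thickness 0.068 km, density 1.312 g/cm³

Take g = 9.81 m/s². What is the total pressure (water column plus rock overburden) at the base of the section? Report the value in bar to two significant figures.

720 bar

seawater: 1029 kg/m³ × 9.81 m/s² × 3674 m = 3.709×10^7 Pa = 370.9 bar
halite: 2150 kg/m³ × 9.81 m/s² × 460 m = 9.702×10^6 Pa = 97.02 bar
anhydrite: 2910 kg/m³ × 9.81 m/s² × 867 m = 2.475×10^7 Pa = 247.5 bar
coal seam: 1312 kg/m³ × 9.81 m/s² × 68 m = 8.752×10^5 Pa = 8.752 bar
Total = 370.9 + 97.02 + 247.5 + 8.752 = 724.15 bar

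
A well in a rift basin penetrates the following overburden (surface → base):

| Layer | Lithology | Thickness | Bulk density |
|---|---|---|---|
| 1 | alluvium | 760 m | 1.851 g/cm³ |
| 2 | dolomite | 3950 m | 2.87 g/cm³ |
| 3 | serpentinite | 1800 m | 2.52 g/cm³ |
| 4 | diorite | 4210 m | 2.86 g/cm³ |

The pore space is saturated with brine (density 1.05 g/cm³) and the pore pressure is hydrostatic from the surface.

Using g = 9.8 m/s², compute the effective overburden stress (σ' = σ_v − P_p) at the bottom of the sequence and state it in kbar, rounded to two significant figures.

Overburden (lithostatic) stress σ_v:
alluvium: 1851 kg/m³ × 9.8 m/s² × 760 m = 1.379×10^7 Pa = 13.79 MPa
dolomite: 2870 kg/m³ × 9.8 m/s² × 3950 m = 1.111×10^8 Pa = 111.1 MPa
serpentinite: 2520 kg/m³ × 9.8 m/s² × 1800 m = 4.445×10^7 Pa = 44.45 MPa
diorite: 2860 kg/m³ × 9.8 m/s² × 4210 m = 1.180×10^8 Pa = 118.0 MPa
Total = 13.79 + 111.1 + 44.45 + 118.0 = 287.33 MPa
Pore pressure P_p = 1050 kg/m³ × 9.8 m/s² × 10720 m = 1.103×10^8 Pa = 110.3 MPa
Effective stress σ' = σ_v − P_p = 287.3 − 110.3 = 177.03 MPa = 1.7703 kbar

1.8 kbar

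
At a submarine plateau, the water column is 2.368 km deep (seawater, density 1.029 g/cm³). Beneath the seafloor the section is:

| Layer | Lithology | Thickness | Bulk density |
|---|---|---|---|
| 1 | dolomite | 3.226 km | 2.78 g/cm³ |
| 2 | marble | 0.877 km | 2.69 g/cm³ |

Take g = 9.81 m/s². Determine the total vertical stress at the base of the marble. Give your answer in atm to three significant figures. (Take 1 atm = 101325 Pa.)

seawater: 1029 kg/m³ × 9.81 m/s² × 2368 m = 2.390×10^7 Pa = 235.9 atm
dolomite: 2780 kg/m³ × 9.81 m/s² × 3226 m = 8.798×10^7 Pa = 868.3 atm
marble: 2690 kg/m³ × 9.81 m/s² × 877 m = 2.314×10^7 Pa = 228.4 atm
Total = 235.9 + 868.3 + 228.4 = 1332.6 atm

1330 atm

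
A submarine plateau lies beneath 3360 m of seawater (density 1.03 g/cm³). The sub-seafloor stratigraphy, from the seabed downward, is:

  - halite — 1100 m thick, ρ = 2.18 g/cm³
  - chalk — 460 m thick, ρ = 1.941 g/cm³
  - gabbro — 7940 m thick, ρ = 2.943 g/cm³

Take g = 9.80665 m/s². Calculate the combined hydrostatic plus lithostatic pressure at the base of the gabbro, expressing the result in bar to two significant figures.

3000 bar

seawater: 1030 kg/m³ × 9.80665 m/s² × 3360 m = 3.394×10^7 Pa = 339.4 bar
halite: 2180 kg/m³ × 9.80665 m/s² × 1100 m = 2.352×10^7 Pa = 235.2 bar
chalk: 1941 kg/m³ × 9.80665 m/s² × 460 m = 8.756×10^6 Pa = 87.56 bar
gabbro: 2943 kg/m³ × 9.80665 m/s² × 7940 m = 2.292×10^8 Pa = 2292 bar
Total = 339.4 + 235.2 + 87.56 + 2292 = 2953.7 bar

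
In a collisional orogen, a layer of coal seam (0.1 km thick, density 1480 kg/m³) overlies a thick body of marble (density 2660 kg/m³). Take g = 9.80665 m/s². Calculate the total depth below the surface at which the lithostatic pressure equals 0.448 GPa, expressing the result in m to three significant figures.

Pressure at base of upper layers: 1480×9.80665×100 = 1.451×10^6 Pa = 1.451×10^-3 GPa
Remaining pressure to be supplied by marble: 4.480×10^8 − 1.451×10^6 = 4.465×10^8 Pa
Additional depth in marble = 4.465×10^8 Pa / (2660 kg/m³ × 9.80665 m/s²) = 17119 m
Total depth = 100 m + 17119 m = 17219 m

17200 m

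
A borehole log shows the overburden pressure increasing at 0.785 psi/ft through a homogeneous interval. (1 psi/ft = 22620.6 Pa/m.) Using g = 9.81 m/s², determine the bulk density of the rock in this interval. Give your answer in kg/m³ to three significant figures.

ρ = (dP/dz)/g = 0.785 psi/ft / 9.81 m/s² = 17757 Pa/m / 9.81 m/s² = 1810.1 kg/m³

1810 kg/m³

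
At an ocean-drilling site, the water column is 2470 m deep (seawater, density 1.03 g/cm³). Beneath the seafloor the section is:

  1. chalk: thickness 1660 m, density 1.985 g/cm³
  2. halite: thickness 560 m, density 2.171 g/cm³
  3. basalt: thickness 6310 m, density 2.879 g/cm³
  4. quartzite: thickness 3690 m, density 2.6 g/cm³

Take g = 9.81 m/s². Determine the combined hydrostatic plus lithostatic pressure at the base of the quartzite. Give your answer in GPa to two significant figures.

0.34 GPa

seawater: 1030 kg/m³ × 9.81 m/s² × 2470 m = 2.496×10^7 Pa = 0.02496 GPa
chalk: 1985 kg/m³ × 9.81 m/s² × 1660 m = 3.232×10^7 Pa = 0.03232 GPa
halite: 2171 kg/m³ × 9.81 m/s² × 560 m = 1.193×10^7 Pa = 0.01193 GPa
basalt: 2879 kg/m³ × 9.81 m/s² × 6310 m = 1.782×10^8 Pa = 0.1782 GPa
quartzite: 2600 kg/m³ × 9.81 m/s² × 3690 m = 9.412×10^7 Pa = 0.09412 GPa
Total = 0.02496 + 0.03232 + 0.01193 + 0.1782 + 0.09412 = 0.34154 GPa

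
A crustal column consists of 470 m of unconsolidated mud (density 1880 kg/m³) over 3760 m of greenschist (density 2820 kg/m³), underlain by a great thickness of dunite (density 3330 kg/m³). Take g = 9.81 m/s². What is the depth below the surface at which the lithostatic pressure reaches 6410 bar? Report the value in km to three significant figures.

Pressure at base of upper layers: 1880×9.81×470 + 2820×9.81×3760 = 1.127×10^8 Pa = 1127 bar
Remaining pressure to be supplied by dunite: 6.410×10^8 − 1.127×10^8 = 5.283×10^8 Pa
Additional depth in dunite = 5.283×10^8 Pa / (3330 kg/m³ × 9.81 m/s²) = 16173 m
Total depth = 4230 m + 16173 m = 20403 m
= 20.403 km

20.4 km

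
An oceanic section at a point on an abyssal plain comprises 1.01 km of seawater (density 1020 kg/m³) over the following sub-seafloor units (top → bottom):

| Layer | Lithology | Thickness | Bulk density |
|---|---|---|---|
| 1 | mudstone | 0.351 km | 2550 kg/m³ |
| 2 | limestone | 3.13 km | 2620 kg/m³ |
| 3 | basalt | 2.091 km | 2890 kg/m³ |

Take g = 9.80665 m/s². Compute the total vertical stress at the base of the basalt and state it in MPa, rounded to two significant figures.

160 MPa

seawater: 1020 kg/m³ × 9.80665 m/s² × 1010 m = 1.010×10^7 Pa = 10.10 MPa
mudstone: 2550 kg/m³ × 9.80665 m/s² × 351 m = 8.777×10^6 Pa = 8.777 MPa
limestone: 2620 kg/m³ × 9.80665 m/s² × 3130 m = 8.042×10^7 Pa = 80.42 MPa
basalt: 2890 kg/m³ × 9.80665 m/s² × 2091 m = 5.926×10^7 Pa = 59.26 MPa
Total = 10.10 + 8.777 + 80.42 + 59.26 = 158.56 MPa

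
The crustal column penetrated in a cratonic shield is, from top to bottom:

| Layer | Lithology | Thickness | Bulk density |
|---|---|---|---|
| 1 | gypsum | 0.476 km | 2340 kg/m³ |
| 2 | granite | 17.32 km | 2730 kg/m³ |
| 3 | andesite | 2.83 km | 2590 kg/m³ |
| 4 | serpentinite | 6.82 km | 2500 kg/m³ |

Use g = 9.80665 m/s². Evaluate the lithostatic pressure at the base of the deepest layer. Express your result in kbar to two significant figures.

7.1 kbar

gypsum: 2340 kg/m³ × 9.80665 m/s² × 476 m = 1.092×10^7 Pa = 0.1092 kbar
granite: 2730 kg/m³ × 9.80665 m/s² × 17320 m = 4.637×10^8 Pa = 4.637 kbar
andesite: 2590 kg/m³ × 9.80665 m/s² × 2830 m = 7.188×10^7 Pa = 0.7188 kbar
serpentinite: 2500 kg/m³ × 9.80665 m/s² × 6820 m = 1.672×10^8 Pa = 1.672 kbar
Total = 0.1092 + 4.637 + 0.7188 + 1.672 = 7.1370 kbar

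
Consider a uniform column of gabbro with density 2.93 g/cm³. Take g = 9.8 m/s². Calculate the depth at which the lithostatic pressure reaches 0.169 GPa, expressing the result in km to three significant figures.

h = P/(ρg) = 0.169 GPa / (2930 kg/m³ × 9.8 m/s²) = 1.690×10^8 Pa / 28714 Pa/m = 5885.6 m
= 5.8856 km

5.89 km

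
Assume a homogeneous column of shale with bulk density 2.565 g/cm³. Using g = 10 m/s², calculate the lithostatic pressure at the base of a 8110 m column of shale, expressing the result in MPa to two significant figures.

210 MPa

shale: 2565 kg/m³ × 10 m/s² × 8110 m = 2.080×10^8 Pa = 208.0 MPa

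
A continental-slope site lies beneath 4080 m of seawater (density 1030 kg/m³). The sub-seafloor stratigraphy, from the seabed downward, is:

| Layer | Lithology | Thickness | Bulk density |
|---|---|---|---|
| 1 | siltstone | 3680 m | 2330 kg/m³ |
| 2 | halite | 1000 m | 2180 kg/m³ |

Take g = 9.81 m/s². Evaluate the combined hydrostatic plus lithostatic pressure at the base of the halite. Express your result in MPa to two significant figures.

seawater: 1030 kg/m³ × 9.81 m/s² × 4080 m = 4.123×10^7 Pa = 41.23 MPa
siltstone: 2330 kg/m³ × 9.81 m/s² × 3680 m = 8.411×10^7 Pa = 84.11 MPa
halite: 2180 kg/m³ × 9.81 m/s² × 1000 m = 2.139×10^7 Pa = 21.39 MPa
Total = 41.23 + 84.11 + 21.39 = 146.73 MPa

150 MPa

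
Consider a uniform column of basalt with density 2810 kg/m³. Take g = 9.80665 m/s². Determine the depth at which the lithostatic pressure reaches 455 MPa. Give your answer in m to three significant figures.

h = P/(ρg) = 455 MPa / (2810 kg/m³ × 9.80665 m/s²) = 4.550×10^8 Pa / 27557 Pa/m = 16511 m

16500 m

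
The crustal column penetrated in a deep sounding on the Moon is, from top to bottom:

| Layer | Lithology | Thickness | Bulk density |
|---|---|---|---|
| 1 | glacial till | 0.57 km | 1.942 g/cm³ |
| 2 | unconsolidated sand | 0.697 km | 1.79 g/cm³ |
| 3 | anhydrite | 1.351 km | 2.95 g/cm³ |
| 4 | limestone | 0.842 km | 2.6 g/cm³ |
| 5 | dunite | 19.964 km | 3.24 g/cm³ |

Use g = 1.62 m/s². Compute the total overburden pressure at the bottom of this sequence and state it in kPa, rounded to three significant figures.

119000 kPa

glacial till: 1942 kg/m³ × 1.62 m/s² × 570 m = 1.793×10^6 Pa = 1793 kPa
unconsolidated sand: 1790 kg/m³ × 1.62 m/s² × 697 m = 2.021×10^6 Pa = 2021 kPa
anhydrite: 2950 kg/m³ × 1.62 m/s² × 1351 m = 6.456×10^6 Pa = 6456 kPa
limestone: 2600 kg/m³ × 1.62 m/s² × 842 m = 3.547×10^6 Pa = 3547 kPa
dunite: 3240 kg/m³ × 1.62 m/s² × 19964 m = 1.048×10^8 Pa = 1.048×10^5 kPa
Total = 1793 + 2021 + 6456 + 3547 + 1.048×10^5 = 1.1860×10^5 kPa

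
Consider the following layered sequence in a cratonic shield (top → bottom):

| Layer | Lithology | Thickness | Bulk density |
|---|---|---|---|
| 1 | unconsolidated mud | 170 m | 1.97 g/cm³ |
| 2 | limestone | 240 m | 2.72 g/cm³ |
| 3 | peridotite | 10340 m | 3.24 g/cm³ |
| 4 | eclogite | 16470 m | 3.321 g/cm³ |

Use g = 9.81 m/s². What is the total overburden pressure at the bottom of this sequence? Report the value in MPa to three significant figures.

875 MPa

unconsolidated mud: 1970 kg/m³ × 9.81 m/s² × 170 m = 3.285×10^6 Pa = 3.285 MPa
limestone: 2720 kg/m³ × 9.81 m/s² × 240 m = 6.404×10^6 Pa = 6.404 MPa
peridotite: 3240 kg/m³ × 9.81 m/s² × 10340 m = 3.287×10^8 Pa = 328.7 MPa
eclogite: 3321 kg/m³ × 9.81 m/s² × 16470 m = 5.366×10^8 Pa = 536.6 MPa
Total = 3.285 + 6.404 + 328.7 + 536.6 = 874.92 MPa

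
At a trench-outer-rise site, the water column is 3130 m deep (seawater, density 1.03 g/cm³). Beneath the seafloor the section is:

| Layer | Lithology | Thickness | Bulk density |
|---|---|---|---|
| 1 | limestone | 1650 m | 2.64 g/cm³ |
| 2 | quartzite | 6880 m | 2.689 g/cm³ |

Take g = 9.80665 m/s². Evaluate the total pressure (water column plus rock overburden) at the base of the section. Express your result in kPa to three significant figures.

256000 kPa

seawater: 1030 kg/m³ × 9.80665 m/s² × 3130 m = 3.162×10^7 Pa = 31616 kPa
limestone: 2640 kg/m³ × 9.80665 m/s² × 1650 m = 4.272×10^7 Pa = 42718 kPa
quartzite: 2689 kg/m³ × 9.80665 m/s² × 6880 m = 1.814×10^8 Pa = 1.814×10^5 kPa
Total = 31616 + 42718 + 1.814×10^5 = 2.5576×10^5 kPa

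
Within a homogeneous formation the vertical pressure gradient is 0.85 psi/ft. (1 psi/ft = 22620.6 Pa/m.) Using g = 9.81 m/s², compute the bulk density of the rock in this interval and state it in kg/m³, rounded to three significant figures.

1960 kg/m³

ρ = (dP/dz)/g = 0.85 psi/ft / 9.81 m/s² = 19228 Pa/m / 9.81 m/s² = 1960.0 kg/m³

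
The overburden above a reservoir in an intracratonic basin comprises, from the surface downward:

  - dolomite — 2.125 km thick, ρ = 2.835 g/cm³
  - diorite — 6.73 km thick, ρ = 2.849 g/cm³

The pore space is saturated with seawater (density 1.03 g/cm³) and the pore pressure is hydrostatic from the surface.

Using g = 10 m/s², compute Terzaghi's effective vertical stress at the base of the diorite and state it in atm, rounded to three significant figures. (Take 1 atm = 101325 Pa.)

Overburden (lithostatic) stress σ_v:
dolomite: 2835 kg/m³ × 10 m/s² × 2125 m = 6.024×10^7 Pa = 60.24 MPa
diorite: 2849 kg/m³ × 10 m/s² × 6730 m = 1.917×10^8 Pa = 191.7 MPa
Total = 60.24 + 191.7 = 251.98 MPa
Pore pressure P_p = 1030 kg/m³ × 10 m/s² × 8855 m = 9.121×10^7 Pa = 91.21 MPa
Effective stress σ' = σ_v − P_p = 252.0 − 91.21 = 160.77 MPa = 1586.7 atm

1590 atm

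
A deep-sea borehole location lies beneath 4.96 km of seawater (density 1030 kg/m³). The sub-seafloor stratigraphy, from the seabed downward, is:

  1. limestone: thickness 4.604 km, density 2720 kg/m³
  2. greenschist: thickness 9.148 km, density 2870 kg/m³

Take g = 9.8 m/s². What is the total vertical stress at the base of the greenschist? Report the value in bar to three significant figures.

4300 bar

seawater: 1030 kg/m³ × 9.8 m/s² × 4960 m = 5.007×10^7 Pa = 500.7 bar
limestone: 2720 kg/m³ × 9.8 m/s² × 4604 m = 1.227×10^8 Pa = 1227 bar
greenschist: 2870 kg/m³ × 9.8 m/s² × 9148 m = 2.573×10^8 Pa = 2573 bar
Total = 500.7 + 1227 + 2573 = 4300.9 bar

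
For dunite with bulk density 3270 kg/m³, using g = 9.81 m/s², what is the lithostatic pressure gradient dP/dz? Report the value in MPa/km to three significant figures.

dP/dz = ρg = 3270 kg/m³ × 9.81 m/s² = 32079 Pa/m
= 32079 Pa/m × (1 MPa/km / 1000.0 Pa/m) = 32.079 MPa/km

32.1 MPa/km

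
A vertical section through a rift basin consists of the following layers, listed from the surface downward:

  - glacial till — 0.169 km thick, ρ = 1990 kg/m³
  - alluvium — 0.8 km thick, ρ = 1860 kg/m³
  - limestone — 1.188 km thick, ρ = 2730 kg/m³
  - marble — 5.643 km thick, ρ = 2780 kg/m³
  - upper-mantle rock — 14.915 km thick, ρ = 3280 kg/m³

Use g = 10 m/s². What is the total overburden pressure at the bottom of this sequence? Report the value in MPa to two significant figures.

700 MPa

glacial till: 1990 kg/m³ × 10 m/s² × 169 m = 3.363×10^6 Pa = 3.363 MPa
alluvium: 1860 kg/m³ × 10 m/s² × 800 m = 1.488×10^7 Pa = 14.88 MPa
limestone: 2730 kg/m³ × 10 m/s² × 1188 m = 3.243×10^7 Pa = 32.43 MPa
marble: 2780 kg/m³ × 10 m/s² × 5643 m = 1.569×10^8 Pa = 156.9 MPa
upper-mantle rock: 3280 kg/m³ × 10 m/s² × 14915 m = 4.892×10^8 Pa = 489.2 MPa
Total = 3.363 + 14.88 + 32.43 + 156.9 + 489.2 = 696.76 MPa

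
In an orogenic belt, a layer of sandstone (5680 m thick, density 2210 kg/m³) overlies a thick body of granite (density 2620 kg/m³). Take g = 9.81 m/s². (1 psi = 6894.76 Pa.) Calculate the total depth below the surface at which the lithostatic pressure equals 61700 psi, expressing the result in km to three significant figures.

17.4 km

Pressure at base of upper layers: 2210×9.81×5680 = 1.231×10^8 Pa = 17860 psi
Remaining pressure to be supplied by granite: 4.254×10^8 − 1.231×10^8 = 3.023×10^8 Pa
Additional depth in granite = 3.023×10^8 Pa / (2620 kg/m³ × 9.81 m/s²) = 11760 m
Total depth = 5680 m + 11760 m = 17440 m
= 17.440 km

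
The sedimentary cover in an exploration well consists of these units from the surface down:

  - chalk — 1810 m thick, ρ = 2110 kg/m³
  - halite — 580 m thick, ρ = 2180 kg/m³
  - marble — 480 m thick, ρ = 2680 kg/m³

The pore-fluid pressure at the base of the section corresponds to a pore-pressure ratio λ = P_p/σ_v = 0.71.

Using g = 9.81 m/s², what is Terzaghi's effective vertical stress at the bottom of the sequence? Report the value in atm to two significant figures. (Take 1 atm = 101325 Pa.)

Overburden (lithostatic) stress σ_v:
chalk: 2110 kg/m³ × 9.81 m/s² × 1810 m = 3.747×10^7 Pa = 37.47 MPa
halite: 2180 kg/m³ × 9.81 m/s² × 580 m = 1.240×10^7 Pa = 12.40 MPa
marble: 2680 kg/m³ × 9.81 m/s² × 480 m = 1.262×10^7 Pa = 12.62 MPa
Total = 37.47 + 12.40 + 12.62 = 62.489 MPa
Pore pressure P_p = λ·σ_v = 0.71 × 62.49 MPa = 44.37 MPa
Effective stress σ' = σ_v − P_p = 62.49 − 44.37 = 18.122 MPa = 178.85 atm

180 atm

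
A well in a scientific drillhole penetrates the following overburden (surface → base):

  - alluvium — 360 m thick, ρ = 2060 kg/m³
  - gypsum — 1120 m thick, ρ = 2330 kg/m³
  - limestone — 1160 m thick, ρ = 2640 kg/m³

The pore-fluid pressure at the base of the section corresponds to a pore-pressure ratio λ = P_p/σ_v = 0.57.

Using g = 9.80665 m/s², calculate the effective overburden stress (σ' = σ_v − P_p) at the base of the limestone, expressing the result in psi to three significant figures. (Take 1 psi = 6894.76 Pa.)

Overburden (lithostatic) stress σ_v:
alluvium: 2060 kg/m³ × 9.80665 m/s² × 360 m = 7.273×10^6 Pa = 7.273 MPa
gypsum: 2330 kg/m³ × 9.80665 m/s² × 1120 m = 2.559×10^7 Pa = 25.59 MPa
limestone: 2640 kg/m³ × 9.80665 m/s² × 1160 m = 3.003×10^7 Pa = 30.03 MPa
Total = 7.273 + 25.59 + 30.03 = 62.896 MPa
Pore pressure P_p = λ·σ_v = 0.57 × 62.90 MPa = 35.85 MPa
Effective stress σ' = σ_v − P_p = 62.90 − 35.85 = 27.045 MPa = 3922.6 psi

3920 psi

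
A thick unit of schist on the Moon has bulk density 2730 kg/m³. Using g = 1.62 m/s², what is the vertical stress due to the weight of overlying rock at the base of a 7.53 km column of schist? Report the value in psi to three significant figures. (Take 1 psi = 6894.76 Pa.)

schist: 2730 kg/m³ × 1.62 m/s² × 7530 m = 3.330×10^7 Pa = 4830 psi

4830 psi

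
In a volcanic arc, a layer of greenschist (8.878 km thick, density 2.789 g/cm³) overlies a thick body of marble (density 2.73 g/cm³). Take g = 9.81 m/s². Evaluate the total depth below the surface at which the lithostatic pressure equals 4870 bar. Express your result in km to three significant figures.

18.0 km

Pressure at base of upper layers: 2789×9.81×8878 = 2.429×10^8 Pa = 2429 bar
Remaining pressure to be supplied by marble: 4.870×10^8 − 2.429×10^8 = 2.441×10^8 Pa
Additional depth in marble = 2.441×10^8 Pa / (2730 kg/m³ × 9.81 m/s²) = 9114.5 m
Total depth = 8878 m + 9114.5 m = 17992 m
= 17.992 km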